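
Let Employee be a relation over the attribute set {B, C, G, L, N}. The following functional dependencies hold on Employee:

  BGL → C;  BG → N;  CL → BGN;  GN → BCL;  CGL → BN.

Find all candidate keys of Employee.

{B, G}⁺: BG→N adds N; GN→BCL adds C, L → {B, C, G, L, N}.
{C, L}⁺: CL→BGN adds B, G, N → {B, C, G, L, N}.
{G, N}⁺: GN→BCL adds B, C, L → {B, C, G, L, N}.

(B, G), (C, L), (G, N)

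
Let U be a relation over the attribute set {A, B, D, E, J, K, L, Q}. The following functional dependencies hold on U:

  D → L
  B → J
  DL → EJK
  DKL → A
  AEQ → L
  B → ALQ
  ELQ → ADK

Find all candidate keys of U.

{B, D}⁺: D→L adds L; B→J adds J; DL→EJK adds E, K; DKL→A adds A; B→ALQ adds Q → {A, B, D, E, J, K, L, Q}. Minimal: {D}⁺ = {A, D, E, J, K, L}; {B}⁺ = {A, B, J, L, Q} — none reach the full schema.
{B, E}⁺: B→J adds J; B→ALQ adds A, L, Q; ELQ→ADK adds D, K → {A, B, D, E, J, K, L, Q}. Minimal: {E}⁺ = {E}; {B}⁺ = {A, B, J, L, Q} — none reach the full schema.

{B, D}, {B, E}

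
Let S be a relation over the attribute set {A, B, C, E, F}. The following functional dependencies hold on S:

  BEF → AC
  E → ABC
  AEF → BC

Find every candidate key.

Attributes E, F never appear on any right-hand side, so every candidate key must contain {E, F}.
{E, F}⁺ = {A, B, C, E, F}, which is all of the schema, so {E, F} is the only candidate key.

{E, F}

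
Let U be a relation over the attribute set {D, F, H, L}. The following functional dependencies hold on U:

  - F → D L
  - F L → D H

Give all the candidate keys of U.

Attribute F never appears on the right-hand side of any dependency, so F must belong to every candidate key.
{F}⁺ = {D, F, H, L}, which is all of the schema, so {F} is the only candidate key.

(F)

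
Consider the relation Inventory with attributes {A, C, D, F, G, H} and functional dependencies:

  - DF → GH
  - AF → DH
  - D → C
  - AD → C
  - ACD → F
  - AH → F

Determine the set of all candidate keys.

{A, D}; {A, F}; {A, H}

Attribute A never appears on the right-hand side of any dependency, so A must belong to every candidate key.
{A}⁺ = {A}, which is not all of the schema, so we must add further attributes.
{A, D}⁺: D→C adds C; ACD→F adds F; DF→GH adds G, H → {A, C, D, F, G, H}. Minimal: {D}⁺ = {C, D}; {A}⁺ = {A} — none reach the full schema.
{A, F}⁺: AF→DH adds D, H; D→C adds C; DF→GH adds G → {A, C, D, F, G, H}. Minimal: {F}⁺ = {F}; {A}⁺ = {A} — none reach the full schema.
{A, H}⁺: AH→F adds F; AF→DH adds D; D→C adds C; DF→GH adds G → {A, C, D, F, G, H}. Minimal: {H}⁺ = {H}; {A}⁺ = {A} — none reach the full schema.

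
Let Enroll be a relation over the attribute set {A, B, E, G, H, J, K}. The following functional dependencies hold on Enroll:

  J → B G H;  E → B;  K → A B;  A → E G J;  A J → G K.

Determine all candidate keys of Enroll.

(A), (K)

{A}⁺: A→EGJ adds E, G, J; AJ→GK adds K; J→BGH adds B, H → {A, B, E, G, H, J, K}.
{K}⁺: K→AB adds A, B; A→EGJ adds E, G, J; J→BGH adds H → {A, B, E, G, H, J, K}.
Any other superkey contains one of these as a subset, so there are no further candidate keys.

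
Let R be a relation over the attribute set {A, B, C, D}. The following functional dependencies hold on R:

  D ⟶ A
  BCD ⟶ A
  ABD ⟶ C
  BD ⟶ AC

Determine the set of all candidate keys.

Attributes B, D never appear on any right-hand side, so every candidate key must contain {B, D}.
{B, D}⁺ = {A, B, C, D}, which is all of the schema, so {B, D} is the only candidate key.

(B, D)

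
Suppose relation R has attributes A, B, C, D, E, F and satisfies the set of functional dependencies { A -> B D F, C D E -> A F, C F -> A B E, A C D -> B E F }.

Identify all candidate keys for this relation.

AC, CF, CDE

Attribute C never appears on the right-hand side of any dependency, so C must belong to every candidate key.
{C}⁺ = {C}, which is not all of the schema, so we must add further attributes.
{A, C}⁺: A→BDF adds B, D, F; CF→ABE adds E → {A, B, C, D, E, F}. Minimal: {C}⁺ = {C}; {A}⁺ = {A, B, D, F} — none reach the full schema.
{C, F}⁺: CF→ABE adds A, B, E; A→BDF adds D → {A, B, C, D, E, F}. Minimal: {F}⁺ = {F}; {C}⁺ = {C} — none reach the full schema.
{C, D, E}⁺: CDE→AF adds A, F; CF→ABE adds B → {A, B, C, D, E, F}. Minimal: {D, E}⁺ = {D, E}; {C, E}⁺ = {C, E}; {C, D}⁺ = {C, D} — none reach the full schema.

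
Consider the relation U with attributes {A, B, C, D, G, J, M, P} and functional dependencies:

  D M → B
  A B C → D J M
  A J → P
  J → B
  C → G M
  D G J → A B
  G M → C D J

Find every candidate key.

C, GM

{C}⁺: C→GM adds G, M; GM→CDJ adds D, J; DM→B adds B; DGJ→AB adds A; AJ→P adds P → {A, B, C, D, G, J, M, P}.
{G, M}⁺: GM→CDJ adds C, D, J; DM→B adds B; DGJ→AB adds A; AJ→P adds P → {A, B, C, D, G, J, M, P}. Minimal: {M}⁺ = {M}; {G}⁺ = {G} — none reach the full schema.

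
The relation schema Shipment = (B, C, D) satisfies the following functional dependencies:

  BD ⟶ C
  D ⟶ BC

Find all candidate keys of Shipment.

D

{D}⁺: D→BC adds B, C → {B, C, D}.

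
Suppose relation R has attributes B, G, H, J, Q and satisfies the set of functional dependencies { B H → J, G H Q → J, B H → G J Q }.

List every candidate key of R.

{B, H}

Attributes B, H never appear on any right-hand side, so every candidate key must contain {B, H}.
{B, H}⁺ = {B, G, H, J, Q}, which is all of the schema, so {B, H} is the only candidate key.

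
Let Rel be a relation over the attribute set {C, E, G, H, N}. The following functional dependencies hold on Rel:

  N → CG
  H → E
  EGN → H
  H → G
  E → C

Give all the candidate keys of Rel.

Attribute N never appears on the right-hand side of any dependency, so N must belong to every candidate key.
{N}⁺ = {C, G, N}, which is not all of the schema, so we must add further attributes.
{E, N}⁺: N→CG adds C, G; EGN→H adds H → {C, E, G, H, N}. Minimal: {N}⁺ = {C, G, N}; {E}⁺ = {C, E} — none reach the full schema.
{H, N}⁺: N→CG adds C, G; H→E adds E → {C, E, G, H, N}. Minimal: {N}⁺ = {C, G, N}; {H}⁺ = {C, E, G, H} — none reach the full schema.
Any other superkey contains one of these as a subset, so there are no further candidate keys.

{E, N}, {H, N}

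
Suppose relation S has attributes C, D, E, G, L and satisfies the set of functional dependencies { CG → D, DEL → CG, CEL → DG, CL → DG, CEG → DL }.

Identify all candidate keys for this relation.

{C, E, G}, {C, E, L}, {D, E, L}

Attribute E never appears on the right-hand side of any dependency, so E must belong to every candidate key.
{E}⁺ = {E}, which is not all of the schema, so we must add further attributes.
{C, E, G}⁺: CG→D adds D; CEG→DL adds L → {C, D, E, G, L}.
{C, E, L}⁺: CEL→DG adds D, G → {C, D, E, G, L}.
{D, E, L}⁺: DEL→CG adds C, G → {C, D, E, G, L}.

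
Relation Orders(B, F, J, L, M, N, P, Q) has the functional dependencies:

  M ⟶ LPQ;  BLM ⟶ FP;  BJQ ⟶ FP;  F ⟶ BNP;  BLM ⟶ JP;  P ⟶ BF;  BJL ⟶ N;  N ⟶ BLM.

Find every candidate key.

{F}; {M}; {N}; {P}; {B, J, L}; {B, J, Q}

{F}⁺: F→BNP adds B, N, P; N→BLM adds L, M; M→LPQ adds Q; BLM→JP adds J → {B, F, J, L, M, N, P, Q}.
{M}⁺: M→LPQ adds L, P, Q; P→BF adds B, F; F→BNP adds N; BLM→JP adds J → {B, F, J, L, M, N, P, Q}.
{N}⁺: N→BLM adds B, L, M; M→LPQ adds P, Q; BLM→FP adds F; BLM→JP adds J → {B, F, J, L, M, N, P, Q}.
{P}⁺: P→BF adds B, F; F→BNP adds N; N→BLM adds L, M; M→LPQ adds Q; BLM→JP adds J → {B, F, J, L, M, N, P, Q}.
{B, J, L}⁺: BJL→N adds N; N→BLM adds M; M→LPQ adds P, Q; BLM→FP adds F → {B, F, J, L, M, N, P, Q}. Minimal: {J, L}⁺ = {J, L}; {B, L}⁺ = {B, L}; {B, J}⁺ = {B, J} — none reach the full schema.
{B, J, Q}⁺: BJQ→FP adds F, P; F→BNP adds N; N→BLM adds L, M → {B, F, J, L, M, N, P, Q}. Minimal: {J, Q}⁺ = {J, Q}; {B, Q}⁺ = {B, Q}; {B, J}⁺ = {B, J} — none reach the full schema.
Any other superkey contains one of these as a subset, so there are no further candidate keys.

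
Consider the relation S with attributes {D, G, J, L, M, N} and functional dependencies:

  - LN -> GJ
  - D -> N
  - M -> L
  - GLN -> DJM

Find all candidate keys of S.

{D, L}, {D, M}, {L, N}, {M, N}

{D, L}⁺: D→N adds N; LN→GJ adds G, J; GLN→DJM adds M → {D, G, J, L, M, N}. Minimal: {L}⁺ = {L}; {D}⁺ = {D, N} — none reach the full schema.
{D, M}⁺: D→N adds N; M→L adds L; LN→GJ adds G, J → {D, G, J, L, M, N}. Minimal: {M}⁺ = {L, M}; {D}⁺ = {D, N} — none reach the full schema.
{L, N}⁺: LN→GJ adds G, J; GLN→DJM adds D, M → {D, G, J, L, M, N}. Minimal: {N}⁺ = {N}; {L}⁺ = {L} — none reach the full schema.
{M, N}⁺: M→L adds L; LN→GJ adds G, J; GLN→DJM adds D → {D, G, J, L, M, N}. Minimal: {N}⁺ = {N}; {M}⁺ = {L, M} — none reach the full schema.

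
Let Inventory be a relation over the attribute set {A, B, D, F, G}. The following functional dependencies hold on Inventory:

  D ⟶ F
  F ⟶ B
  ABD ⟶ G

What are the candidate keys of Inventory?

Attributes A, D never appear on any right-hand side, so every candidate key must contain {A, D}.
{A, D}⁺ = {A, B, D, F, G}, which is all of the schema, so {A, D} is the only candidate key.

(A, D)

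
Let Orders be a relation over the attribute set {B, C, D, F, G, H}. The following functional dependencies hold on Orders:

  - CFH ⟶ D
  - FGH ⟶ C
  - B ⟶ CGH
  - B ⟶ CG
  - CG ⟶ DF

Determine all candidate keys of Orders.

B

Attribute B never appears on the right-hand side of any dependency, so B must belong to every candidate key.
{B}⁺ = {B, C, D, F, G, H}, which is all of the schema, so {B} is the only candidate key.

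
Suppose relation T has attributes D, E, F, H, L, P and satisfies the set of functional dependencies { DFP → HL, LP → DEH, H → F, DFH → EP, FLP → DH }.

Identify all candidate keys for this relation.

DH, LP, DFP

{D, H}⁺: H→F adds F; DFH→EP adds E, P; DFP→HL adds L → {D, E, F, H, L, P}. Minimal: {H}⁺ = {F, H}; {D}⁺ = {D} — none reach the full schema.
{L, P}⁺: LP→DEH adds D, E, H; H→F adds F → {D, E, F, H, L, P}. Minimal: {P}⁺ = {P}; {L}⁺ = {L} — none reach the full schema.
{D, F, P}⁺: DFP→HL adds H, L; LP→DEH adds E → {D, E, F, H, L, P}. Minimal: {F, P}⁺ = {F, P}; {D, P}⁺ = {D, P}; {D, F}⁺ = {D, F} — none reach the full schema.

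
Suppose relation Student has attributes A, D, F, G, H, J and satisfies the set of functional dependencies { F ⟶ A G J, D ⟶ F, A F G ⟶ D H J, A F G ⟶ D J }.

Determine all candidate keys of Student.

{D}⁺: D→F adds F; F→AGJ adds A, G, J; AFG→DHJ adds H → {A, D, F, G, H, J}.
{F}⁺: F→AGJ adds A, G, J; AFG→DHJ adds D, H → {A, D, F, G, H, J}.

{D}, {F}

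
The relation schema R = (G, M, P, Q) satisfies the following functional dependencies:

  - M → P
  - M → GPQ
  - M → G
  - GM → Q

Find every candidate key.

(M)

Attribute M never appears on the right-hand side of any dependency, so M must belong to every candidate key.
{M}⁺ = {G, M, P, Q}, which is all of the schema, so {M} is the only candidate key.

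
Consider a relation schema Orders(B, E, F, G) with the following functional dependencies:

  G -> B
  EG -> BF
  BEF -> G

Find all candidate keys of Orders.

{E, G}⁺: G→B adds B; EG→BF adds F → {B, E, F, G}. Minimal: {G}⁺ = {B, G}; {E}⁺ = {E} — none reach the full schema.
{B, E, F}⁺: BEF→G adds G → {B, E, F, G}. Minimal: {E, F}⁺ = {E, F}; {B, F}⁺ = {B, F}; {B, E}⁺ = {B, E} — none reach the full schema.
Any other superkey contains one of these as a subset, so there are no further candidate keys.

(E, G), (B, E, F)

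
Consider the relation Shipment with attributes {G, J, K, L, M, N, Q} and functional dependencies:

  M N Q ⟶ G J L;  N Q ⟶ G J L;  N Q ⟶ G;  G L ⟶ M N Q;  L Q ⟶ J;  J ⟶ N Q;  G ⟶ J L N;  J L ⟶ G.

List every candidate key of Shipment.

Attribute K never appears on the right-hand side of any dependency, so K must belong to every candidate key.
{K}⁺ = {K}, which is not all of the schema, so we must add further attributes.
{G, K}⁺: G→JLN adds J, L, N; GL→MNQ adds M, Q → {G, J, K, L, M, N, Q}. Minimal: {K}⁺ = {K}; {G}⁺ = {G, J, L, M, N, Q} — none reach the full schema.
{J, K}⁺: J→NQ adds N, Q; NQ→GJL adds G, L; GL→MNQ adds M → {G, J, K, L, M, N, Q}. Minimal: {K}⁺ = {K}; {J}⁺ = {G, J, L, M, N, Q} — none reach the full schema.
{K, L, Q}⁺: LQ→J adds J; J→NQ adds N; JL→G adds G; GL→MNQ adds M → {G, J, K, L, M, N, Q}. Minimal: {L, Q}⁺ = {G, J, L, M, N, Q}; {K, Q}⁺ = {K, Q}; {K, L}⁺ = {K, L} — none reach the full schema.
{K, N, Q}⁺: NQ→GJL adds G, J, L; GL→MNQ adds M → {G, J, K, L, M, N, Q}. Minimal: {N, Q}⁺ = {G, J, L, M, N, Q}; {K, Q}⁺ = {K, Q}; {K, N}⁺ = {K, N} — none reach the full schema.
Any other superkey contains one of these as a subset, so there are no further candidate keys.

(G, K), (J, K), (K, L, Q), (K, N, Q)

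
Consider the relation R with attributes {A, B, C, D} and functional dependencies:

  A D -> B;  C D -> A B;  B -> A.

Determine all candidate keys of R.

{C, D}

Attributes C, D never appear on any right-hand side, so every candidate key must contain {C, D}.
{C, D}⁺ = {A, B, C, D}, which is all of the schema, so {C, D} is the only candidate key.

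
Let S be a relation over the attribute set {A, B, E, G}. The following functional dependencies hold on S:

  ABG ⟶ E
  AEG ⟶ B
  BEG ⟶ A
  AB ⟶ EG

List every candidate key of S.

AB, AEG, BEG

{A, B}⁺: AB→EG adds E, G → {A, B, E, G}. Minimal: {B}⁺ = {B}; {A}⁺ = {A} — none reach the full schema.
{A, E, G}⁺: AEG→B adds B → {A, B, E, G}. Minimal: {E, G}⁺ = {E, G}; {A, G}⁺ = {A, G}; {A, E}⁺ = {A, E} — none reach the full schema.
{B, E, G}⁺: BEG→A adds A → {A, B, E, G}. Minimal: {E, G}⁺ = {E, G}; {B, G}⁺ = {B, G}; {B, E}⁺ = {B, E} — none reach the full schema.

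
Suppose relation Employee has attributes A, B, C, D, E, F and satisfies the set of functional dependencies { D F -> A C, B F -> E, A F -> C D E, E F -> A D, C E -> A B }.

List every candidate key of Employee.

Attribute F never appears on the right-hand side of any dependency, so F must belong to every candidate key.
{F}⁺ = {F}, which is not all of the schema, so we must add further attributes.
{A, F}⁺: AF→CDE adds C, D, E; CE→AB adds B → {A, B, C, D, E, F}. Minimal: {F}⁺ = {F}; {A}⁺ = {A} — none reach the full schema.
{B, F}⁺: BF→E adds E; EF→AD adds A, D; DF→AC adds C → {A, B, C, D, E, F}. Minimal: {F}⁺ = {F}; {B}⁺ = {B} — none reach the full schema.
{D, F}⁺: DF→AC adds A, C; AF→CDE adds E; CE→AB adds B → {A, B, C, D, E, F}. Minimal: {F}⁺ = {F}; {D}⁺ = {D} — none reach the full schema.
{E, F}⁺: EF→AD adds A, D; DF→AC adds C; CE→AB adds B → {A, B, C, D, E, F}. Minimal: {F}⁺ = {F}; {E}⁺ = {E} — none reach the full schema.
Any other superkey contains one of these as a subset, so there are no further candidate keys.

{A, F}; {B, F}; {D, F}; {E, F}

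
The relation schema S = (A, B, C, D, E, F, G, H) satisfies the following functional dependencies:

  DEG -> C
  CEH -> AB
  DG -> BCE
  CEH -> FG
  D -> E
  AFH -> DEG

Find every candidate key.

{A, F, H}, {C, D, H}, {C, E, H}, {D, G, H}

Attribute H never appears on the right-hand side of any dependency, so H must belong to every candidate key.
{H}⁺ = {H}, which is not all of the schema, so we must add further attributes.
{A, F, H}⁺: AFH→DEG adds D, E, G; DEG→C adds C; CEH→AB adds B → {A, B, C, D, E, F, G, H}.
{C, D, H}⁺: D→E adds E; CEH→AB adds A, B; CEH→FG adds F, G → {A, B, C, D, E, F, G, H}.
{C, E, H}⁺: CEH→AB adds A, B; CEH→FG adds F, G; AFH→DEG adds D → {A, B, C, D, E, F, G, H}.
{D, G, H}⁺: DG→BCE adds B, C, E; CEH→FG adds F; CEH→AB adds A → {A, B, C, D, E, F, G, H}.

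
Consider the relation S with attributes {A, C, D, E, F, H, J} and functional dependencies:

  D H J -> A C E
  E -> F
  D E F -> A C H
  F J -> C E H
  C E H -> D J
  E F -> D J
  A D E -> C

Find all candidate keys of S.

{E}⁺: E→F adds F; EF→DJ adds D, J; DEF→ACH adds A, C, H → {A, C, D, E, F, H, J}.
{F, J}⁺: FJ→CEH adds C, E, H; CEH→DJ adds D; DHJ→ACE adds A → {A, C, D, E, F, H, J}. Minimal: {J}⁺ = {J}; {F}⁺ = {F} — none reach the full schema.
{D, H, J}⁺: DHJ→ACE adds A, C, E; E→F adds F → {A, C, D, E, F, H, J}. Minimal: {H, J}⁺ = {H, J}; {D, J}⁺ = {D, J}; {D, H}⁺ = {D, H} — none reach the full schema.

E, FJ, DHJ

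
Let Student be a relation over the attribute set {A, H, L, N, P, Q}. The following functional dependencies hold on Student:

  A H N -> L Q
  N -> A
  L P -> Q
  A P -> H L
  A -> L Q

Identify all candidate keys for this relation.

{N, P}⁺: N→A adds A; AP→HL adds H, L; A→LQ adds Q → {A, H, L, N, P, Q}. Minimal: {P}⁺ = {P}; {N}⁺ = {A, L, N, Q} — none reach the full schema.

NP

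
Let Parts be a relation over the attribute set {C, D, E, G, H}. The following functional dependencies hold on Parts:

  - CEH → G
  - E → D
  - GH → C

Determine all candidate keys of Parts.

Attributes E, H never appear on any right-hand side, so every candidate key must contain {E, H}.
{E, H}⁺ = {D, E, H}, which is not all of the schema, so we must add further attributes.
{C, E, H}⁺: CEH→G adds G; E→D adds D → {C, D, E, G, H}. Minimal: {E, H}⁺ = {D, E, H}; {C, H}⁺ = {C, H}; {C, E}⁺ = {C, D, E} — none reach the full schema.
{E, G, H}⁺: E→D adds D; GH→C adds C → {C, D, E, G, H}. Minimal: {G, H}⁺ = {C, G, H}; {E, H}⁺ = {D, E, H}; {E, G}⁺ = {D, E, G} — none reach the full schema.

CEH; EGH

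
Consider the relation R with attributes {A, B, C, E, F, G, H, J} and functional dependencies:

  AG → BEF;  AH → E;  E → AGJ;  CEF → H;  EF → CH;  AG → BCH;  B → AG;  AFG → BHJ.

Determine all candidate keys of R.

{B}; {E}; {A, G}; {A, H}

{B}⁺: B→AG adds A, G; AG→BEF adds E, F; E→AGJ adds J; EF→CH adds C, H → {A, B, C, E, F, G, H, J}.
{E}⁺: E→AGJ adds A, G, J; AG→BCH adds B, C, H; AG→BEF adds F → {A, B, C, E, F, G, H, J}.
{A, G}⁺: AG→BEF adds B, E, F; E→AGJ adds J; EF→CH adds C, H → {A, B, C, E, F, G, H, J}. Minimal: {G}⁺ = {G}; {A}⁺ = {A} — none reach the full schema.
{A, H}⁺: AH→E adds E; E→AGJ adds G, J; AG→BCH adds B, C; AG→BEF adds F → {A, B, C, E, F, G, H, J}. Minimal: {H}⁺ = {H}; {A}⁺ = {A} — none reach the full schema.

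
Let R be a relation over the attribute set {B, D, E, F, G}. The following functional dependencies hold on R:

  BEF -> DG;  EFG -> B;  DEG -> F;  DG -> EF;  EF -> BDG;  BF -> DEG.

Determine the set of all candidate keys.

BF; DG; EF

{B, F}⁺: BF→DEG adds D, E, G → {B, D, E, F, G}. Minimal: {F}⁺ = {F}; {B}⁺ = {B} — none reach the full schema.
{D, G}⁺: DG→EF adds E, F; EF→BDG adds B → {B, D, E, F, G}. Minimal: {G}⁺ = {G}; {D}⁺ = {D} — none reach the full schema.
{E, F}⁺: EF→BDG adds B, D, G → {B, D, E, F, G}. Minimal: {F}⁺ = {F}; {E}⁺ = {E} — none reach the full schema.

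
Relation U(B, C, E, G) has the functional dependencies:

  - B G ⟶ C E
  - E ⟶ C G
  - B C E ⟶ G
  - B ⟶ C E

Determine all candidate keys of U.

(B)

Attribute B never appears on the right-hand side of any dependency, so B must belong to every candidate key.
{B}⁺ = {B, C, E, G}, which is all of the schema, so {B} is the only candidate key.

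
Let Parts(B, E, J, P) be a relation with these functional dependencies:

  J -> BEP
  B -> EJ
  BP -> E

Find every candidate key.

{B}⁺: B→EJ adds E, J; J→BEP adds P → {B, E, J, P}.
{J}⁺: J→BEP adds B, E, P → {B, E, J, P}.

{B}, {J}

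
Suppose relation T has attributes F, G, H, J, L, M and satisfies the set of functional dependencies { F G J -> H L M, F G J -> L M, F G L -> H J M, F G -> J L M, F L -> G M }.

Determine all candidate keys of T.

(F, G), (F, L)

{F, G}⁺: FG→JLM adds J, L, M; FGJ→HLM adds H → {F, G, H, J, L, M}. Minimal: {G}⁺ = {G}; {F}⁺ = {F} — none reach the full schema.
{F, L}⁺: FL→GM adds G, M; FGL→HJM adds H, J → {F, G, H, J, L, M}. Minimal: {L}⁺ = {L}; {F}⁺ = {F} — none reach the full schema.
Any other superkey contains one of these as a subset, so there are no further candidate keys.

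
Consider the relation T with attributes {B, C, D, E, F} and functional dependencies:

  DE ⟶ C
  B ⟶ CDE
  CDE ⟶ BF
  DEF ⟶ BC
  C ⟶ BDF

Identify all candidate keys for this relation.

{B}, {C}, {D, E}

{B}⁺: B→CDE adds C, D, E; CDE→BF adds F → {B, C, D, E, F}.
{C}⁺: C→BDF adds B, D, F; B→CDE adds E → {B, C, D, E, F}.
{D, E}⁺: DE→C adds C; CDE→BF adds B, F → {B, C, D, E, F}. Minimal: {E}⁺ = {E}; {D}⁺ = {D} — none reach the full schema.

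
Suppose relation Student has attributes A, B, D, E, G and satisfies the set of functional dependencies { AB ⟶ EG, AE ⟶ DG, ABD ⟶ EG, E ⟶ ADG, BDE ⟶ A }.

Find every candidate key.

AB, BE

{A, B}⁺: AB→EG adds E, G; AE→DG adds D → {A, B, D, E, G}. Minimal: {B}⁺ = {B}; {A}⁺ = {A} — none reach the full schema.
{B, E}⁺: E→ADG adds A, D, G → {A, B, D, E, G}. Minimal: {E}⁺ = {A, D, E, G}; {B}⁺ = {B} — none reach the full schema.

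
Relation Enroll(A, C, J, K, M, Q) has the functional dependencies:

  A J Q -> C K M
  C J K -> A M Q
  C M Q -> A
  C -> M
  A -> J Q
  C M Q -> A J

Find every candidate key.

{A}, {C, Q}, {C, J, K}

{A}⁺: A→JQ adds J, Q; AJQ→CKM adds C, K, M → {A, C, J, K, M, Q}.
{C, Q}⁺: C→M adds M; CMQ→AJ adds A, J; AJQ→CKM adds K → {A, C, J, K, M, Q}. Minimal: {Q}⁺ = {Q}; {C}⁺ = {C, M} — none reach the full schema.
{C, J, K}⁺: CJK→AMQ adds A, M, Q → {A, C, J, K, M, Q}. Minimal: {J, K}⁺ = {J, K}; {C, K}⁺ = {C, K, M}; {C, J}⁺ = {C, J, M} — none reach the full schema.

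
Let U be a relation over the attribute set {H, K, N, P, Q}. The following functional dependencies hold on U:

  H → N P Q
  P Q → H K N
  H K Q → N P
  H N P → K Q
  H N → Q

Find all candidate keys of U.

{H}⁺: H→NPQ adds N, P, Q; PQ→HKN adds K → {H, K, N, P, Q}.
{P, Q}⁺: PQ→HKN adds H, K, N → {H, K, N, P, Q}.

{H}, {P, Q}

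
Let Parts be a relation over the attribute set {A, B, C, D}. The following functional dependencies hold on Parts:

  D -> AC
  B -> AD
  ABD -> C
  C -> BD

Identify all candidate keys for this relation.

{B}⁺: B→AD adds A, D; ABD→C adds C → {A, B, C, D}.
{C}⁺: C→BD adds B, D; D→AC adds A → {A, B, C, D}.
{D}⁺: D→AC adds A, C; C→BD adds B → {A, B, C, D}.
Any other superkey contains one of these as a subset, so there are no further candidate keys.

{B}; {C}; {D}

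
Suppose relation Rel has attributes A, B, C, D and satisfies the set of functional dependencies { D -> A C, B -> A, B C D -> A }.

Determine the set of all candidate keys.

(B, D)

Attributes B, D never appear on any right-hand side, so every candidate key must contain {B, D}.
{B, D}⁺ = {A, B, C, D}, which is all of the schema, so {B, D} is the only candidate key.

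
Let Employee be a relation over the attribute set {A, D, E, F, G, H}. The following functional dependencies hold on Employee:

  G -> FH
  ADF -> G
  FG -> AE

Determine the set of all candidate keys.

Attribute D never appears on the right-hand side of any dependency, so D must belong to every candidate key.
{D}⁺ = {D}, which is not all of the schema, so we must add further attributes.
{D, G}⁺: G→FH adds F, H; FG→AE adds A, E → {A, D, E, F, G, H}. Minimal: {G}⁺ = {A, E, F, G, H}; {D}⁺ = {D} — none reach the full schema.
{A, D, F}⁺: ADF→G adds G; FG→AE adds E; G→FH adds H → {A, D, E, F, G, H}. Minimal: {D, F}⁺ = {D, F}; {A, F}⁺ = {A, F}; {A, D}⁺ = {A, D} — none reach the full schema.

(D, G), (A, D, F)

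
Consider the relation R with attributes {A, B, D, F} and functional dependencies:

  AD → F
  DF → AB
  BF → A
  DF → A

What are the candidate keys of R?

Attribute D never appears on the right-hand side of any dependency, so D must belong to every candidate key.
{D}⁺ = {D}, which is not all of the schema, so we must add further attributes.
{A, D}⁺: AD→F adds F; DF→AB adds B → {A, B, D, F}.
{D, F}⁺: DF→AB adds A, B → {A, B, D, F}.
Any other superkey contains one of these as a subset, so there are no further candidate keys.

AD; DF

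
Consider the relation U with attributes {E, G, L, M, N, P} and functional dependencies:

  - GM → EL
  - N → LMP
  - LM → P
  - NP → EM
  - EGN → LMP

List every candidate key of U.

(G, N)

{G, N}⁺: N→LMP adds L, M, P; NP→EM adds E → {E, G, L, M, N, P}. Minimal: {N}⁺ = {E, L, M, N, P}; {G}⁺ = {G} — none reach the full schema.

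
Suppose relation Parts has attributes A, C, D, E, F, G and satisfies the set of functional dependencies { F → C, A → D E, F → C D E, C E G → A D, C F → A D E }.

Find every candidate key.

(F, G)

Attributes F, G never appear on any right-hand side, so every candidate key must contain {F, G}.
{F, G}⁺ = {A, C, D, E, F, G}, which is all of the schema, so {F, G} is the only candidate key.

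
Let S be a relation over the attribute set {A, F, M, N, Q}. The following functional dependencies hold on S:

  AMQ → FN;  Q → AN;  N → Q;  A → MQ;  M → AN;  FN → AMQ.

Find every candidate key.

(A), (M), (N), (Q)

{A}⁺: A→MQ adds M, Q; M→AN adds N; AMQ→FN adds F → {A, F, M, N, Q}.
{M}⁺: M→AN adds A, N; N→Q adds Q; AMQ→FN adds F → {A, F, M, N, Q}.
{N}⁺: N→Q adds Q; Q→AN adds A; A→MQ adds M; AMQ→FN adds F → {A, F, M, N, Q}.
{Q}⁺: Q→AN adds A, N; A→MQ adds M; AMQ→FN adds F → {A, F, M, N, Q}.
Any other superkey contains one of these as a subset, so there are no further candidate keys.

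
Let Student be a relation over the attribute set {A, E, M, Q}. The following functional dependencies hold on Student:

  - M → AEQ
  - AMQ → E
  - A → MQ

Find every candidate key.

{A}⁺: A→MQ adds M, Q; M→AEQ adds E → {A, E, M, Q}.
{M}⁺: M→AEQ adds A, E, Q → {A, E, M, Q}.

A; M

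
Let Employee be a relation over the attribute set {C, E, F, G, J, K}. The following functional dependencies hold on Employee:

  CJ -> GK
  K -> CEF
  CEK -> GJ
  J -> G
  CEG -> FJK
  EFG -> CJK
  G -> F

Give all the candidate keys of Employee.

{K}, {C, J}, {E, G}, {E, J}

{K}⁺: K→CEF adds C, E, F; CEK→GJ adds G, J → {C, E, F, G, J, K}.
{C, J}⁺: CJ→GK adds G, K; K→CEF adds E, F → {C, E, F, G, J, K}. Minimal: {J}⁺ = {F, G, J}; {C}⁺ = {C} — none reach the full schema.
{E, G}⁺: G→F adds F; EFG→CJK adds C, J, K → {C, E, F, G, J, K}. Minimal: {G}⁺ = {F, G}; {E}⁺ = {E} — none reach the full schema.
{E, J}⁺: J→G adds G; G→F adds F; EFG→CJK adds C, K → {C, E, F, G, J, K}. Minimal: {J}⁺ = {F, G, J}; {E}⁺ = {E} — none reach the full schema.
Any other superkey contains one of these as a subset, so there are no further candidate keys.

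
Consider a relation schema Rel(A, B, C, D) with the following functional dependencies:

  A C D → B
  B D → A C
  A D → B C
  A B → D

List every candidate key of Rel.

{A, B}⁺: AB→D adds D; BD→AC adds C → {A, B, C, D}. Minimal: {B}⁺ = {B}; {A}⁺ = {A} — none reach the full schema.
{A, D}⁺: AD→BC adds B, C → {A, B, C, D}. Minimal: {D}⁺ = {D}; {A}⁺ = {A} — none reach the full schema.
{B, D}⁺: BD→AC adds A, C → {A, B, C, D}. Minimal: {D}⁺ = {D}; {B}⁺ = {B} — none reach the full schema.

{A, B}; {A, D}; {B, D}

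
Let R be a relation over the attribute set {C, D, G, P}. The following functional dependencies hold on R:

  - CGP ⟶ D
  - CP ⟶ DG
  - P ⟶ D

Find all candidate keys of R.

{C, P}

Attributes C, P never appear on any right-hand side, so every candidate key must contain {C, P}.
{C, P}⁺ = {C, D, G, P}, which is all of the schema, so {C, P} is the only candidate key.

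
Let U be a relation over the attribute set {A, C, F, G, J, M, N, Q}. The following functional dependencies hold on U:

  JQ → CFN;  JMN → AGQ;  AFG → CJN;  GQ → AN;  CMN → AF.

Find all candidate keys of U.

Attribute M never appears on the right-hand side of any dependency, so M must belong to every candidate key.
{M}⁺ = {M}, which is not all of the schema, so we must add further attributes.
{J, M, N}⁺: JMN→AGQ adds A, G, Q; JQ→CFN adds C, F → {A, C, F, G, J, M, N, Q}.
{J, M, Q}⁺: JQ→CFN adds C, F, N; JMN→AGQ adds A, G → {A, C, F, G, J, M, N, Q}.
{A, F, G, M}⁺: AFG→CJN adds C, J, N; JMN→AGQ adds Q → {A, C, F, G, J, M, N, Q}.
{C, G, M, N}⁺: CMN→AF adds A, F; AFG→CJN adds J; JMN→AGQ adds Q → {A, C, F, G, J, M, N, Q}.
{C, G, M, Q}⁺: GQ→AN adds A, N; CMN→AF adds F; AFG→CJN adds J → {A, C, F, G, J, M, N, Q}.
{F, G, M, Q}⁺: GQ→AN adds A, N; AFG→CJN adds C, J → {A, C, F, G, J, M, N, Q}.
Any other superkey contains one of these as a subset, so there are no further candidate keys.

(J, M, N); (J, M, Q); (A, F, G, M); (C, G, M, N); (C, G, M, Q); (F, G, M, Q)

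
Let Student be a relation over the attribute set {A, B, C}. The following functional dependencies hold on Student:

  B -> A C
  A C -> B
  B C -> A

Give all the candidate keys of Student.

B, AC

{B}⁺: B→AC adds A, C → {A, B, C}.
{A, C}⁺: AC→B adds B → {A, B, C}. Minimal: {C}⁺ = {C}; {A}⁺ = {A} — none reach the full schema.
Any other superkey contains one of these as a subset, so there are no further candidate keys.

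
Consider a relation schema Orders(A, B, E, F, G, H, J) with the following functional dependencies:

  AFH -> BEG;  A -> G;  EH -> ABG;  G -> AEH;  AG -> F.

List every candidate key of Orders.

Attribute J never appears on the right-hand side of any dependency, so J must belong to every candidate key.
{J}⁺ = {J}, which is not all of the schema, so we must add further attributes.
{A, J}⁺: A→G adds G; G→AEH adds E, H; AG→F adds F; AFH→BEG adds B → {A, B, E, F, G, H, J}.
{G, J}⁺: G→AEH adds A, E, H; AG→F adds F; AFH→BEG adds B → {A, B, E, F, G, H, J}.
{E, H, J}⁺: EH→ABG adds A, B, G; AG→F adds F → {A, B, E, F, G, H, J}.
Any other superkey contains one of these as a subset, so there are no further candidate keys.

AJ, GJ, EHJ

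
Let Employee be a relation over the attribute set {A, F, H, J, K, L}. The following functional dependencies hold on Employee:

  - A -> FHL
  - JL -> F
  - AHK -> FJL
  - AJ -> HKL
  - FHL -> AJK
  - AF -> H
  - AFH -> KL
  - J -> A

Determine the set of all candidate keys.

(A), (J), (F, H, L)

{A}⁺: A→FHL adds F, H, L; FHL→AJK adds J, K → {A, F, H, J, K, L}.
{J}⁺: J→A adds A; A→FHL adds F, H, L; AJ→HKL adds K → {A, F, H, J, K, L}.
{F, H, L}⁺: FHL→AJK adds A, J, K → {A, F, H, J, K, L}. Minimal: {H, L}⁺ = {H, L}; {F, L}⁺ = {F, L}; {F, H}⁺ = {F, H} — none reach the full schema.
Any other superkey contains one of these as a subset, so there are no further candidate keys.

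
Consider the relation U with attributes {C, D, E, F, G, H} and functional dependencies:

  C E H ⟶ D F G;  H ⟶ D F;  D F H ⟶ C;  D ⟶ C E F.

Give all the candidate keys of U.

Attribute H never appears on the right-hand side of any dependency, so H must belong to every candidate key.
{H}⁺ = {C, D, E, F, G, H}, which is all of the schema, so {H} is the only candidate key.

{H}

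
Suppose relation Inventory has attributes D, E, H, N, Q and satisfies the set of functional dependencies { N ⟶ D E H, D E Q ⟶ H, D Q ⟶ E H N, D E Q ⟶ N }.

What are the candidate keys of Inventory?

Attribute Q never appears on the right-hand side of any dependency, so Q must belong to every candidate key.
{Q}⁺ = {Q}, which is not all of the schema, so we must add further attributes.
{D, Q}⁺: DQ→EHN adds E, H, N → {D, E, H, N, Q}. Minimal: {Q}⁺ = {Q}; {D}⁺ = {D} — none reach the full schema.
{N, Q}⁺: N→DEH adds D, E, H → {D, E, H, N, Q}. Minimal: {Q}⁺ = {Q}; {N}⁺ = {D, E, H, N} — none reach the full schema.
Any other superkey contains one of these as a subset, so there are no further candidate keys.

DQ, NQ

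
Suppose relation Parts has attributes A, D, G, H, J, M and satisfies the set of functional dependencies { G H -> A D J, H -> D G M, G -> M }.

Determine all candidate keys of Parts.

{H}

Attribute H never appears on the right-hand side of any dependency, so H must belong to every candidate key.
{H}⁺ = {A, D, G, H, J, M}, which is all of the schema, so {H} is the only candidate key.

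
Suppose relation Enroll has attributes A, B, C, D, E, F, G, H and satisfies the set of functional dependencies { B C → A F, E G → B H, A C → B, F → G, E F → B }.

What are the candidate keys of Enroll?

(A, C, D, E), (B, C, D, E), (C, D, E, F), (C, D, E, G)

Attributes C, D, E never appear on any right-hand side, so every candidate key must contain {C, D, E}.
{C, D, E}⁺ = {C, D, E}, which is not all of the schema, so we must add further attributes.
{A, C, D, E}⁺: AC→B adds B; BC→AF adds F; F→G adds G; EG→BH adds H → {A, B, C, D, E, F, G, H}. Minimal: {C, D, E}⁺ = {C, D, E}; {A, D, E}⁺ = {A, D, E}; {A, C, E}⁺ = {A, B, C, E, F, G, H}; … — none reach the full schema.
{B, C, D, E}⁺: BC→AF adds A, F; F→G adds G; EG→BH adds H → {A, B, C, D, E, F, G, H}. Minimal: {C, D, E}⁺ = {C, D, E}; {B, D, E}⁺ = {B, D, E}; {B, C, E}⁺ = {A, B, C, E, F, G, H}; … — none reach the full schema.
{C, D, E, F}⁺: F→G adds G; EF→B adds B; BC→AF adds A; EG→BH adds H → {A, B, C, D, E, F, G, H}. Minimal: {D, E, F}⁺ = {B, D, E, F, G, H}; {C, E, F}⁺ = {A, B, C, E, F, G, H}; {C, D, F}⁺ = {C, D, F, G}; … — none reach the full schema.
{C, D, E, G}⁺: EG→BH adds B, H; BC→AF adds A, F → {A, B, C, D, E, F, G, H}. Minimal: {D, E, G}⁺ = {B, D, E, G, H}; {C, E, G}⁺ = {A, B, C, E, F, G, H}; {C, D, G}⁺ = {C, D, G}; … — none reach the full schema.
Any other superkey contains one of these as a subset, so there are no further candidate keys.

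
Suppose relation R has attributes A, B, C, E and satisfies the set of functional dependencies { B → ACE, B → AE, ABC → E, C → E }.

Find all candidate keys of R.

{B}

{B}⁺: B→ACE adds A, C, E → {A, B, C, E}.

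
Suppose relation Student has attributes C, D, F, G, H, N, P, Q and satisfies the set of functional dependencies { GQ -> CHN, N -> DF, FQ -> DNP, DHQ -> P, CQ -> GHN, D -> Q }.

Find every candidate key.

{C, D}, {C, N}, {C, Q}, {D, G}, {G, N}, {G, Q}

{C, D}⁺: D→Q adds Q; CQ→GHN adds G, H, N; N→DF adds F; FQ→DNP adds P → {C, D, F, G, H, N, P, Q}.
{C, N}⁺: N→DF adds D, F; D→Q adds Q; FQ→DNP adds P; CQ→GHN adds G, H → {C, D, F, G, H, N, P, Q}.
{C, Q}⁺: CQ→GHN adds G, H, N; N→DF adds D, F; FQ→DNP adds P → {C, D, F, G, H, N, P, Q}.
{D, G}⁺: D→Q adds Q; GQ→CHN adds C, H, N; N→DF adds F; FQ→DNP adds P → {C, D, F, G, H, N, P, Q}.
{G, N}⁺: N→DF adds D, F; D→Q adds Q; GQ→CHN adds C, H; FQ→DNP adds P → {C, D, F, G, H, N, P, Q}.
{G, Q}⁺: GQ→CHN adds C, H, N; N→DF adds D, F; FQ→DNP adds P → {C, D, F, G, H, N, P, Q}.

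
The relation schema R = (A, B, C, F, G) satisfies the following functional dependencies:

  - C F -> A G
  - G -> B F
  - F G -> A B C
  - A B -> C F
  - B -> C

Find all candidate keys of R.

G, AB, BF, CF

{G}⁺: G→BF adds B, F; FG→ABC adds A, C → {A, B, C, F, G}.
{A, B}⁺: AB→CF adds C, F; CF→AG adds G → {A, B, C, F, G}. Minimal: {B}⁺ = {B, C}; {A}⁺ = {A} — none reach the full schema.
{B, F}⁺: B→C adds C; CF→AG adds A, G → {A, B, C, F, G}. Minimal: {F}⁺ = {F}; {B}⁺ = {B, C} — none reach the full schema.
{C, F}⁺: CF→AG adds A, G; G→BF adds B → {A, B, C, F, G}. Minimal: {F}⁺ = {F}; {C}⁺ = {C} — none reach the full schema.
Any other superkey contains one of these as a subset, so there are no further candidate keys.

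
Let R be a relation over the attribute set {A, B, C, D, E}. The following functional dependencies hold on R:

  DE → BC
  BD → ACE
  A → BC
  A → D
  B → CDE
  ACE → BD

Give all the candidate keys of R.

A, B, DE

{A}⁺: A→BC adds B, C; A→D adds D; B→CDE adds E → {A, B, C, D, E}.
{B}⁺: B→CDE adds C, D, E; BD→ACE adds A → {A, B, C, D, E}.
{D, E}⁺: DE→BC adds B, C; BD→ACE adds A → {A, B, C, D, E}.
Any other superkey contains one of these as a subset, so there are no further candidate keys.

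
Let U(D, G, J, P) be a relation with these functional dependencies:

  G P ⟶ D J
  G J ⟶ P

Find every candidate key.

(G, J), (G, P)

Attribute G never appears on the right-hand side of any dependency, so G must belong to every candidate key.
{G}⁺ = {G}, which is not all of the schema, so we must add further attributes.
{G, J}⁺: GJ→P adds P; GP→DJ adds D → {D, G, J, P}. Minimal: {J}⁺ = {J}; {G}⁺ = {G} — none reach the full schema.
{G, P}⁺: GP→DJ adds D, J → {D, G, J, P}. Minimal: {P}⁺ = {P}; {G}⁺ = {G} — none reach the full schema.
Any other superkey contains one of these as a subset, so there are no further candidate keys.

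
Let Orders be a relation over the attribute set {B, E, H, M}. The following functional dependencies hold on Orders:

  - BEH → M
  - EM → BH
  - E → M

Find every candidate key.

{E}⁺: E→M adds M; EM→BH adds B, H → {B, E, H, M}.
No other minimal superkey exists.

{E}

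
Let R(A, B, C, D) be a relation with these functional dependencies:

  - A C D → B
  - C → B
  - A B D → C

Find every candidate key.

{A, B, D}, {A, C, D}

{A, B, D}⁺: ABD→C adds C → {A, B, C, D}.
{A, C, D}⁺: ACD→B adds B → {A, B, C, D}.
Any other superkey contains one of these as a subset, so there are no further candidate keys.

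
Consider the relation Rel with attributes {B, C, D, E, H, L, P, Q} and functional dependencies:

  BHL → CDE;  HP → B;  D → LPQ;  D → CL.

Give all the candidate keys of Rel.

Attribute H never appears on the right-hand side of any dependency, so H must belong to every candidate key.
{H}⁺ = {H}, which is not all of the schema, so we must add further attributes.
{D, H}⁺: D→LPQ adds L, P, Q; D→CL adds C; HP→B adds B; BHL→CDE adds E → {B, C, D, E, H, L, P, Q}.
{B, H, L}⁺: BHL→CDE adds C, D, E; D→LPQ adds P, Q → {B, C, D, E, H, L, P, Q}.
{H, L, P}⁺: HP→B adds B; BHL→CDE adds C, D, E; D→LPQ adds Q → {B, C, D, E, H, L, P, Q}.
Any other superkey contains one of these as a subset, so there are no further candidate keys.

{D, H}; {B, H, L}; {H, L, P}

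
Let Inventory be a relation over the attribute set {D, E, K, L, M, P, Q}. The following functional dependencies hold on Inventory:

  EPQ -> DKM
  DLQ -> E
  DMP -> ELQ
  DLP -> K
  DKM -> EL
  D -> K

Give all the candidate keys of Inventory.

Attribute P never appears on the right-hand side of any dependency, so P must belong to every candidate key.
{P}⁺ = {P}, which is not all of the schema, so we must add further attributes.
{D, M, P}⁺: DMP→ELQ adds E, L, Q; DLP→K adds K → {D, E, K, L, M, P, Q}.
{E, P, Q}⁺: EPQ→DKM adds D, K, M; DMP→ELQ adds L → {D, E, K, L, M, P, Q}.
{D, L, P, Q}⁺: DLQ→E adds E; DLP→K adds K; EPQ→DKM adds M → {D, E, K, L, M, P, Q}.
Any other superkey contains one of these as a subset, so there are no further candidate keys.

DMP; EPQ; DLPQ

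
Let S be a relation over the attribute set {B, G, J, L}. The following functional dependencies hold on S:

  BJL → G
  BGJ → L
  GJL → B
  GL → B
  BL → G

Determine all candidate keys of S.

{B, G, J}, {B, J, L}, {G, J, L}

Attribute J never appears on the right-hand side of any dependency, so J must belong to every candidate key.
{J}⁺ = {J}, which is not all of the schema, so we must add further attributes.
{B, G, J}⁺: BGJ→L adds L → {B, G, J, L}. Minimal: {G, J}⁺ = {G, J}; {B, J}⁺ = {B, J}; {B, G}⁺ = {B, G} — none reach the full schema.
{B, J, L}⁺: BJL→G adds G → {B, G, J, L}. Minimal: {J, L}⁺ = {J, L}; {B, L}⁺ = {B, G, L}; {B, J}⁺ = {B, J} — none reach the full schema.
{G, J, L}⁺: GJL→B adds B → {B, G, J, L}. Minimal: {J, L}⁺ = {J, L}; {G, L}⁺ = {B, G, L}; {G, J}⁺ = {G, J} — none reach the full schema.
Any other superkey contains one of these as a subset, so there are no further candidate keys.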